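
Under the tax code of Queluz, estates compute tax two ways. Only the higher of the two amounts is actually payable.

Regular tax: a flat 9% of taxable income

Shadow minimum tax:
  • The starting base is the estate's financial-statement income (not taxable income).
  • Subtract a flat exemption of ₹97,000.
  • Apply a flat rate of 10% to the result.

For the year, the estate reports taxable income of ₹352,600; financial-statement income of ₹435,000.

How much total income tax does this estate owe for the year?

Shadow minimum tax:
  Base (financial-statement income): ₹435,000
  Less exemption ₹97,000 → base ₹338,000
  ₹338,000 × 10% = ₹33,800

Regular tax:
  ₹352,600 × 9% = ₹31,734

₹33,800 > ₹31,734, so the shadow minimum tax is the binding amount.

₹33,800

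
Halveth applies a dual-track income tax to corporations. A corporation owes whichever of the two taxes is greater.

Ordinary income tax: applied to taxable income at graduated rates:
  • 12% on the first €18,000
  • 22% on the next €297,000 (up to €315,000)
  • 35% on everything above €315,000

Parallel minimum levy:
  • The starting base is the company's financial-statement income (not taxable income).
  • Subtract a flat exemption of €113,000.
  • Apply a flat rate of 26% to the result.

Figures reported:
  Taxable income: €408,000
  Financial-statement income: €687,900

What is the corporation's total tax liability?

€149,474

Parallel minimum levy:
  Base (financial-statement income): €687,900
  Less exemption €113,000 → base €574,900
  €574,900 × 26% = €149,474

Ordinary income tax:
  €18,000 × 12% = €2,160
  €297,000 × 22% = €65,340
  €93,000 × 35% = €32,550
  → €100,050

€149,474 > €100,050, so the parallel minimum levy is the binding amount.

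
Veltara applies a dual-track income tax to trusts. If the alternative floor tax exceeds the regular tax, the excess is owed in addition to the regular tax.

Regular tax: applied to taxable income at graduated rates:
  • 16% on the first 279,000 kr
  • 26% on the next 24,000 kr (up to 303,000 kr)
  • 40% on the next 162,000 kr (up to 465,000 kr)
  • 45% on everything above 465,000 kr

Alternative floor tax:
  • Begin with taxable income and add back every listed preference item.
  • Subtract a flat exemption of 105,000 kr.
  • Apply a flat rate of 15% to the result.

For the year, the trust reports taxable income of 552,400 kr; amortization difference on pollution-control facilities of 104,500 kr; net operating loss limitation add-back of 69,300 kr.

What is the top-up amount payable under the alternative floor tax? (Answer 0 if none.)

Alternative floor tax:
  Adjusted income: 552,400 kr + 104,500 kr + 69,300 kr = 726,200 kr
  Less exemption 105,000 kr → base 621,200 kr
  621,200 kr × 15% = 93,180 kr

Regular tax:
  279,000 kr × 16% = 44,640 kr
  24,000 kr × 26% = 6,240 kr
  162,000 kr × 40% = 64,800 kr
  87,400 kr × 45% = 39,330 kr
  → 155,010 kr

93,180 kr ≤ 155,010 kr, so no add-on is due.

0 kr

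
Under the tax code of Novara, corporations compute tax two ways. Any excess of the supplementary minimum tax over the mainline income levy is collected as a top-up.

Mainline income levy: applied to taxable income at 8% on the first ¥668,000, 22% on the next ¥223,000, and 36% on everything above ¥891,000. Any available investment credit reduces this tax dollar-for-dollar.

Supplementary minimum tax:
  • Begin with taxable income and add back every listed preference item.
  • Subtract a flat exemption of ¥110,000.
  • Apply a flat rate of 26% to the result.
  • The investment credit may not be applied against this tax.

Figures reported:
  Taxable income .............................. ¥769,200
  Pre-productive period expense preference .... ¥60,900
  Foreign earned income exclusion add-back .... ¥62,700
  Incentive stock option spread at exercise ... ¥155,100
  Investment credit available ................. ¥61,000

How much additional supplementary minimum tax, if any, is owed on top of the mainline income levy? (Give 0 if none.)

¥229,150

Mainline income levy:
  ¥668,000 × 8% = ¥53,440
  ¥101,200 × 22% = ¥22,264
  → ¥75,704
  Less investment credit ¥61,000 → ¥14,704

Supplementary minimum tax:
  Adjusted income: ¥769,200 + ¥60,900 + ¥62,700 + ¥155,100 = ¥1,047,900
  Less exemption ¥110,000 → base ¥937,900
  ¥937,900 × 26% = ¥243,854

Excess of supplementary minimum tax over mainline income levy: ¥243,854 − ¥14,704 = ¥229,150.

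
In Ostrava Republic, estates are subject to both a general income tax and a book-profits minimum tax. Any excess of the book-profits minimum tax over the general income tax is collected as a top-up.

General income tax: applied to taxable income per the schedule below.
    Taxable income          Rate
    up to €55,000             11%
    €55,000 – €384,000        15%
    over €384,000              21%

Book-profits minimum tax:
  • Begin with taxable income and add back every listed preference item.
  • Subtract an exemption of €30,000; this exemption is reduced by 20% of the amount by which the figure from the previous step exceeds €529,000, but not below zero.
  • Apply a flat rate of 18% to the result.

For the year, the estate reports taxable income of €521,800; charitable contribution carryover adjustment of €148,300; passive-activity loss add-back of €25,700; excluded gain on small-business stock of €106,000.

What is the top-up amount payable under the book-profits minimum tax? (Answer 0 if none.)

General income tax:
  €55,000 × 11% = €6,050
  €329,000 × 15% = €49,350
  €137,800 × 21% = €28,938
  → €84,338

Book-profits minimum tax:
  Adjusted income: €521,800 + €148,300 + €25,700 + €106,000 = €801,800
  Exemption: 20% × (€801,800 − €529,000) = €54,560 ≥ €30,000, so the exemption is fully phased out
  Base: €801,800 − €0 = €801,800
  €801,800 × 18% = €144,324

Excess of book-profits minimum tax over general income tax: €144,324 − €84,338 = €59,986.

€59,986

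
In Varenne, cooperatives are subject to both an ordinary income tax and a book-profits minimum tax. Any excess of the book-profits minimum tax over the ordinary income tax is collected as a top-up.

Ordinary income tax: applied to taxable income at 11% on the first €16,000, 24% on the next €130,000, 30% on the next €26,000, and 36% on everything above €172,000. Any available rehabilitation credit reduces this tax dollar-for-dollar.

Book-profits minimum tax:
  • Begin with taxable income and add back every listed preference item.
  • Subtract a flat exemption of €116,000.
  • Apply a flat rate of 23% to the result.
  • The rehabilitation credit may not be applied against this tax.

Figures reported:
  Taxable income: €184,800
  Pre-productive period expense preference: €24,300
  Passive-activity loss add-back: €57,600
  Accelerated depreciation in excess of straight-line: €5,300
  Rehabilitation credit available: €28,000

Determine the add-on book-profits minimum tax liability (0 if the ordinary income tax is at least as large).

€18,512

Ordinary income tax:
  €16,000 × 11% = €1,760
  €130,000 × 24% = €31,200
  €26,000 × 30% = €7,800
  €12,800 × 36% = €4,608
  → €45,368
  Less rehabilitation credit €28,000 → €17,368

Book-profits minimum tax:
  Adjusted income: €184,800 + €24,300 + €57,600 + €5,300 = €272,000
  Less exemption €116,000 → base €156,000
  €156,000 × 23% = €35,880

Excess of book-profits minimum tax over ordinary income tax: €35,880 − €17,368 = €18,512.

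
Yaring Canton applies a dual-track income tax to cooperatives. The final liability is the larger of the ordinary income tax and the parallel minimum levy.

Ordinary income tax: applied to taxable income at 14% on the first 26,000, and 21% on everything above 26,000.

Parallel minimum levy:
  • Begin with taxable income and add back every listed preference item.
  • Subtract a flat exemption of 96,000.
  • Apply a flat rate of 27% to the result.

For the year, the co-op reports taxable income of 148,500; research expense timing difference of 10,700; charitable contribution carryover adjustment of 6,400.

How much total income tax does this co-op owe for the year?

Ordinary income tax:
  26,000 × 14% = 3,640
  122,500 × 21% = 25,725
  → 29,365

Parallel minimum levy:
  Adjusted income: 148,500 + 10,700 + 6,400 = 165,600
  Less exemption 96,000 → base 69,600
  69,600 × 27% = 18,792

29,365 > 18,792, so the ordinary income tax governs.

29,365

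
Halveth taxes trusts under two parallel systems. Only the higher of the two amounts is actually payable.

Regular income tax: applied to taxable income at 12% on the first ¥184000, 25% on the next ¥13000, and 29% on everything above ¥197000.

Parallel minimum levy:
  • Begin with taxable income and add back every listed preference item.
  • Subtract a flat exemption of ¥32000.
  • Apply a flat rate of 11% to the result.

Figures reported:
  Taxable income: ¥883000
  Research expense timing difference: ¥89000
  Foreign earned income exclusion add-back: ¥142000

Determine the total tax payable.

¥224270

Parallel minimum levy:
  Adjusted income: ¥883000 + ¥89000 + ¥142000 = ¥1114000
  Less exemption ¥32000 → base ¥1082000
  ¥1082000 × 11% = ¥119020

Regular income tax:
  ¥184000 × 12% = ¥22080
  ¥13000 × 25% = ¥3250
  ¥686000 × 29% = ¥198940
  → ¥224270

¥224270 > ¥119020, so the regular income tax governs.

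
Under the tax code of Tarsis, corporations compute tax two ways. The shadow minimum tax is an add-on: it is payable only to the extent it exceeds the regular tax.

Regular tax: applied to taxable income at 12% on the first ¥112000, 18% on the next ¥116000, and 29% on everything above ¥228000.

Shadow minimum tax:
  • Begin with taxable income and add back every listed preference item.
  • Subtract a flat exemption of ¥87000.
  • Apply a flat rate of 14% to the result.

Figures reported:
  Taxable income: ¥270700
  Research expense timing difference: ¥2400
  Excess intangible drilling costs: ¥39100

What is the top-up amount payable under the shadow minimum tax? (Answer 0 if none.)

Regular tax:
  ¥112000 × 12% = ¥13440
  ¥116000 × 18% = ¥20880
  ¥42700 × 29% = ¥12383
  → ¥46703

Shadow minimum tax:
  Adjusted income: ¥270700 + ¥2400 + ¥39100 = ¥312200
  Less exemption ¥87000 → base ¥225200
  ¥225200 × 14% = ¥31528

¥31528 ≤ ¥46703, so no add-on is due.

¥0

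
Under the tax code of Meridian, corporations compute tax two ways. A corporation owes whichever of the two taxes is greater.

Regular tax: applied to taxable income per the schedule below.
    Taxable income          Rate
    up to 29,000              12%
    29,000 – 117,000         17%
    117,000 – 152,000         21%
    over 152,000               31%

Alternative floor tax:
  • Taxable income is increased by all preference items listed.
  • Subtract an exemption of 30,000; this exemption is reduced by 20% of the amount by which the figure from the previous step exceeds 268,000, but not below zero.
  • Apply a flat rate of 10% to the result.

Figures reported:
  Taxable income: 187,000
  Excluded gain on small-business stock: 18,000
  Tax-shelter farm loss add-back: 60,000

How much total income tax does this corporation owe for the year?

Alternative floor tax:
  Adjusted income: 187,000 + 18,000 + 60,000 = 265,000
  Exemption: 265,000 ≤ 268,000, so full 30,000 applies
  Base: 265,000 − 30,000 = 235,000
  235,000 × 10% = 23,500

Regular tax:
  29,000 × 12% = 3,480
  88,000 × 17% = 14,960
  35,000 × 21% = 7,350
  35,000 × 31% = 10,850
  → 36,640

36,640 > 23,500, so the regular tax governs.

36,640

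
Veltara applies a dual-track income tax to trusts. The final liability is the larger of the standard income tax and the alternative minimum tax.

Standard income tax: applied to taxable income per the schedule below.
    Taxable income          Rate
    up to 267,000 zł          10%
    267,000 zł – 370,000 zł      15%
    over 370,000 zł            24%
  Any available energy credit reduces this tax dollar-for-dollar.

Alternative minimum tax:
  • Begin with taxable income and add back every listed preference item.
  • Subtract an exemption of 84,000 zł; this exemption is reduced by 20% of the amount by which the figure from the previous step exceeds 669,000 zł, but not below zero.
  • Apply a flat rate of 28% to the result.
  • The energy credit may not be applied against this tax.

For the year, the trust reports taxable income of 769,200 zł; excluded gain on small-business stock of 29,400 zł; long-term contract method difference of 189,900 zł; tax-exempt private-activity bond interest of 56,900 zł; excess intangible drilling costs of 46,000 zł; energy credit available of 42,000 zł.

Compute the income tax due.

Alternative minimum tax:
  Adjusted income: 769,200 zł + 29,400 zł + 189,900 zł + 56,900 zł + 46,000 zł = 1,091,400 zł
  Exemption: 20% × (1,091,400 zł − 669,000 zł) = 84,480 zł ≥ 84,000 zł, so the exemption is fully phased out
  Base: 1,091,400 zł − 0 zł = 1,091,400 zł
  1,091,400 zł × 28% = 305,592 zł

Standard income tax:
  267,000 zł × 10% = 26,700 zł
  103,000 zł × 15% = 15,450 zł
  399,200 zł × 24% = 95,808 zł
  → 137,958 zł
  Less energy credit 42,000 zł → 95,958 zł

305,592 zł > 95,958 zł, so the alternative minimum tax is the binding amount.

305,592 zł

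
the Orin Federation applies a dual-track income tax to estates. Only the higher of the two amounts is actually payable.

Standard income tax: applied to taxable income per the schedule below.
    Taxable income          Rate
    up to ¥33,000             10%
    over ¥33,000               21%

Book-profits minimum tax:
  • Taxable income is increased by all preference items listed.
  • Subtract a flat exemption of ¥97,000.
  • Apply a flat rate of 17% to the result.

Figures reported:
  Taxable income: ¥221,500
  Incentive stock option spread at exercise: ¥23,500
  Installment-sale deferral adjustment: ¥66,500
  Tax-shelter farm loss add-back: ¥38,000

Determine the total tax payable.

¥42,925

Standard income tax:
  ¥33,000 × 10% = ¥3,300
  ¥188,500 × 21% = ¥39,585
  → ¥42,885

Book-profits minimum tax:
  Adjusted income: ¥221,500 + ¥23,500 + ¥66,500 + ¥38,000 = ¥349,500
  Less exemption ¥97,000 → base ¥252,500
  ¥252,500 × 17% = ¥42,925

¥42,925 > ¥42,885, so the book-profits minimum tax is the binding amount.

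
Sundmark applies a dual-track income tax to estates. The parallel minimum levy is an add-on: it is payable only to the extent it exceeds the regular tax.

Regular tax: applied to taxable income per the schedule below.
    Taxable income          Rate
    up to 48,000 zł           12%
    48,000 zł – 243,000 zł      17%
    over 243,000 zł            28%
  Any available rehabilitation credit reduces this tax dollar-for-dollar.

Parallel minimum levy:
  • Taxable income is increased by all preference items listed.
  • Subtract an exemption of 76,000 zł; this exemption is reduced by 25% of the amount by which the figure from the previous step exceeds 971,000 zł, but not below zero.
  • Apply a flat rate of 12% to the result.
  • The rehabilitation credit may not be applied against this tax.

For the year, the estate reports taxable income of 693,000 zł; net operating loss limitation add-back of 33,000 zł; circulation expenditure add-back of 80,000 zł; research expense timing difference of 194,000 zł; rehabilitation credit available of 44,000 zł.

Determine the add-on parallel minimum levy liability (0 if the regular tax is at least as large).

0 zł

Regular tax:
  48,000 zł × 12% = 5,760 zł
  195,000 zł × 17% = 33,150 zł
  450,000 zł × 28% = 126,000 zł
  → 164,910 zł
  Less rehabilitation credit 44,000 zł → 120,910 zł

Parallel minimum levy:
  Adjusted income: 693,000 zł + 33,000 zł + 80,000 zł + 194,000 zł = 1,000,000 zł
  Exemption: 76,000 zł − 25% × (1,000,000 zł − 971,000 zł) = 76,000 zł − 7,250 zł = 68,750 zł
  Base: 1,000,000 zł − 68,750 zł = 931,250 zł
  931,250 zł × 12% = 111,750 zł

111,750 zł ≤ 120,910 zł, so no add-on is due.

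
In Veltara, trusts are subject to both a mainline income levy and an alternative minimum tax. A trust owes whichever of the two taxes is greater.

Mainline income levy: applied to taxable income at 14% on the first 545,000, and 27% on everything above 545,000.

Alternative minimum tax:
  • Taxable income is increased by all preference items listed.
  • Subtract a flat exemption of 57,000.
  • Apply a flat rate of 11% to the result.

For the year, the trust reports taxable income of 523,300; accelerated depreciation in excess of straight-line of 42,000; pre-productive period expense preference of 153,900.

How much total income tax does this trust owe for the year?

73,262

Alternative minimum tax:
  Adjusted income: 523,300 + 42,000 + 153,900 = 719,200
  Less exemption 57,000 → base 662,200
  662,200 × 11% = 72,842

Mainline income levy:
  523,300 × 14% = 73,262

73,262 > 72,842, so the mainline income levy governs.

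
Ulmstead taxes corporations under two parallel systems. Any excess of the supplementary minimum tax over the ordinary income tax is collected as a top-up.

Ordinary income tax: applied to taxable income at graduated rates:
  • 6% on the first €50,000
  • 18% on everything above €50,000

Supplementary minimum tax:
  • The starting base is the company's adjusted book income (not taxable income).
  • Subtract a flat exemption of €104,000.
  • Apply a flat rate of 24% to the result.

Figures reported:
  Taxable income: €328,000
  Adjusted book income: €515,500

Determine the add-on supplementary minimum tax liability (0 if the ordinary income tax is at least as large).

€45,720

Supplementary minimum tax:
  Base (adjusted book income): €515,500
  Less exemption €104,000 → base €411,500
  €411,500 × 24% = €98,760

Ordinary income tax:
  €50,000 × 6% = €3,000
  €278,000 × 18% = €50,040
  → €53,040

Excess of supplementary minimum tax over ordinary income tax: €98,760 − €53,040 = €45,720.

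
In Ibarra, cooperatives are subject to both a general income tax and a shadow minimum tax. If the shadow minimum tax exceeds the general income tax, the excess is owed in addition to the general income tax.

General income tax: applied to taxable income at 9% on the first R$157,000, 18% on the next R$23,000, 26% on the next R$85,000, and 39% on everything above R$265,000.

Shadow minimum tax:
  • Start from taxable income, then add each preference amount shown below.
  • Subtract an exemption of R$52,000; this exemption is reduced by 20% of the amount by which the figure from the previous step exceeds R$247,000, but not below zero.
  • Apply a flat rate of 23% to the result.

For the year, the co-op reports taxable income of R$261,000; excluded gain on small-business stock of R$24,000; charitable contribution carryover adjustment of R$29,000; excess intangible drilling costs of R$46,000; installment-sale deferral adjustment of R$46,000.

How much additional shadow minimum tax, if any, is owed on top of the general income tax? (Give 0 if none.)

Shadow minimum tax:
  Adjusted income: R$261,000 + R$24,000 + R$29,000 + R$46,000 + R$46,000 = R$406,000
  Exemption: R$52,000 − 20% × (R$406,000 − R$247,000) = R$52,000 − R$31,800 = R$20,200
  Base: R$406,000 − R$20,200 = R$385,800
  R$385,800 × 23% = R$88,734

General income tax:
  R$157,000 × 9% = R$14,130
  R$23,000 × 18% = R$4,140
  R$81,000 × 26% = R$21,060
  → R$39,330

Excess of shadow minimum tax over general income tax: R$88,734 − R$39,330 = R$49,404.

R$49,404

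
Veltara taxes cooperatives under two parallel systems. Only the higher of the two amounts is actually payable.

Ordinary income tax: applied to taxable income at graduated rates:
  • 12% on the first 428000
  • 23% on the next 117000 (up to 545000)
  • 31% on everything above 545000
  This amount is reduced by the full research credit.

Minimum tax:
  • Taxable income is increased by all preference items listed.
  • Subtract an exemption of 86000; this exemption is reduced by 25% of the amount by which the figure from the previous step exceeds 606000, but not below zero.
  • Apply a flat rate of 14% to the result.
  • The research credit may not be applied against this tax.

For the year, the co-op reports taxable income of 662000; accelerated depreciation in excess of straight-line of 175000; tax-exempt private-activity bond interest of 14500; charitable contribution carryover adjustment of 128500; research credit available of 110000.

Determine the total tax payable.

Minimum tax:
  Adjusted income: 662000 + 175000 + 14500 + 128500 = 980000
  Exemption: 25% × (980000 − 606000) = 93500 ≥ 86000, so the exemption is fully phased out
  Base: 980000 − 0 = 980000
  980000 × 14% = 137200

Ordinary income tax:
  428000 × 12% = 51360
  117000 × 23% = 26910
  117000 × 31% = 36270
  → 114540
  Less research credit 110000 → 4540

137200 > 4540, so the minimum tax is the binding amount.

137200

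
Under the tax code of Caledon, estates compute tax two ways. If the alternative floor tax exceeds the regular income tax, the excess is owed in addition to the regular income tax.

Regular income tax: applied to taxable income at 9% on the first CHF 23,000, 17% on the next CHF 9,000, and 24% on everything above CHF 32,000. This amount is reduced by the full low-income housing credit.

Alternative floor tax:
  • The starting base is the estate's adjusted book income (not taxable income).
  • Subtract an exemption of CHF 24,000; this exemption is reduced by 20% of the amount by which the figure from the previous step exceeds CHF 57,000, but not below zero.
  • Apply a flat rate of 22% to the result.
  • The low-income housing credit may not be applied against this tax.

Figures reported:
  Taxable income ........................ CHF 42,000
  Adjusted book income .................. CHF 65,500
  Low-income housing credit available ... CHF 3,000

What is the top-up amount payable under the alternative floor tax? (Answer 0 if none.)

Regular income tax:
  CHF 23,000 × 9% = CHF 2,070
  CHF 9,000 × 17% = CHF 1,530
  CHF 10,000 × 24% = CHF 2,400
  → CHF 6,000
  Less low-income housing credit CHF 3,000 → CHF 3,000

Alternative floor tax:
  Base (adjusted book income): CHF 65,500
  Exemption: CHF 24,000 − 20% × (CHF 65,500 − CHF 57,000) = CHF 24,000 − CHF 1,700 = CHF 22,300
  Base: CHF 65,500 − CHF 22,300 = CHF 43,200
  CHF 43,200 × 22% = CHF 9,504

Excess of alternative floor tax over regular income tax: CHF 9,504 − CHF 3,000 = CHF 6,504.

CHF 6,504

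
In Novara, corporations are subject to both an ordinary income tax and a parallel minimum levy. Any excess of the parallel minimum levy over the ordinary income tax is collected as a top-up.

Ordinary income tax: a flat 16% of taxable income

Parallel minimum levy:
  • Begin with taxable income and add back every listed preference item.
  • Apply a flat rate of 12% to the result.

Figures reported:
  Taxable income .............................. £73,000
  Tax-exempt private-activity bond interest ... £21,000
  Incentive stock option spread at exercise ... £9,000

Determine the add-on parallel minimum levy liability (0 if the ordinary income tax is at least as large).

Parallel minimum levy:
  Adjusted income: £73,000 + £21,000 + £9,000 = £103,000
  £103,000 × 12% = £12,360

Ordinary income tax:
  £73,000 × 16% = £11,680

Excess of parallel minimum levy over ordinary income tax: £12,360 − £11,680 = £680.

£680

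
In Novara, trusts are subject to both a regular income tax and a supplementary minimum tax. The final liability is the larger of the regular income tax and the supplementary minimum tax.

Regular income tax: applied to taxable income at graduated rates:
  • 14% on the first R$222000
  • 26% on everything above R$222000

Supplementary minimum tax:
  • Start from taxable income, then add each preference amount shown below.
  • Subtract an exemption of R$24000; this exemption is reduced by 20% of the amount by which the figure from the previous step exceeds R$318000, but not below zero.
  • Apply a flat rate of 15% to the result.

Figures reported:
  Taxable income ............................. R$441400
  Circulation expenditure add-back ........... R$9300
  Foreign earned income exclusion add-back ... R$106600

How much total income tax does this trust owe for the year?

R$88124

Supplementary minimum tax:
  Adjusted income: R$441400 + R$9300 + R$106600 = R$557300
  Exemption: 20% × (R$557300 − R$318000) = R$47860 ≥ R$24000, so the exemption is fully phased out
  Base: R$557300 − R$0 = R$557300
  R$557300 × 15% = R$83595

Regular income tax:
  R$222000 × 14% = R$31080
  R$219400 × 26% = R$57044
  → R$88124

R$88124 > R$83595, so the regular income tax governs.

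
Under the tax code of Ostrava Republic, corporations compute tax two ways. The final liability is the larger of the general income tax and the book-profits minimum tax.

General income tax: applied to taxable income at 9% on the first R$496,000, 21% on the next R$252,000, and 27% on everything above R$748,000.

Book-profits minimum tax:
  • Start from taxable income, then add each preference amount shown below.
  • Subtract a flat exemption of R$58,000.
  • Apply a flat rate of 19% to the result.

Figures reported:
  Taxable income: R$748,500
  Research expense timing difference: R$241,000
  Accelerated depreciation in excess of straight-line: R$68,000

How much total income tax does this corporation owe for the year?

General income tax:
  R$496,000 × 9% = R$44,640
  R$252,000 × 21% = R$52,920
  R$500 × 27% = R$135
  → R$97,695

Book-profits minimum tax:
  Adjusted income: R$748,500 + R$241,000 + R$68,000 = R$1,057,500
  Less exemption R$58,000 → base R$999,500
  R$999,500 × 19% = R$189,905

R$189,905 > R$97,695, so the book-profits minimum tax is the binding amount.

R$189,905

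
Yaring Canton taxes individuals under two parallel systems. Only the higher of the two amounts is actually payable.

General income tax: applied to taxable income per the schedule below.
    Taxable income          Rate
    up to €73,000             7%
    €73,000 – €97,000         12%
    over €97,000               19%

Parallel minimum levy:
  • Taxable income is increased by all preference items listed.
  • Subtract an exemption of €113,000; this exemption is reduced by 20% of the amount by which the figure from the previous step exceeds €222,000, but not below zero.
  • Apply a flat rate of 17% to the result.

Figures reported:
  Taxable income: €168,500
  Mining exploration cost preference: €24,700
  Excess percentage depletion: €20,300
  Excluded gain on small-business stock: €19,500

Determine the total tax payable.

€21,575

General income tax:
  €73,000 × 7% = €5,110
  €24,000 × 12% = €2,880
  €71,500 × 19% = €13,585
  → €21,575

Parallel minimum levy:
  Adjusted income: €168,500 + €24,700 + €20,300 + €19,500 = €233,000
  Exemption: €113,000 − 20% × (€233,000 − €222,000) = €113,000 − €2,200 = €110,800
  Base: €233,000 − €110,800 = €122,200
  €122,200 × 17% = €20,774

€21,575 > €20,774, so the general income tax governs.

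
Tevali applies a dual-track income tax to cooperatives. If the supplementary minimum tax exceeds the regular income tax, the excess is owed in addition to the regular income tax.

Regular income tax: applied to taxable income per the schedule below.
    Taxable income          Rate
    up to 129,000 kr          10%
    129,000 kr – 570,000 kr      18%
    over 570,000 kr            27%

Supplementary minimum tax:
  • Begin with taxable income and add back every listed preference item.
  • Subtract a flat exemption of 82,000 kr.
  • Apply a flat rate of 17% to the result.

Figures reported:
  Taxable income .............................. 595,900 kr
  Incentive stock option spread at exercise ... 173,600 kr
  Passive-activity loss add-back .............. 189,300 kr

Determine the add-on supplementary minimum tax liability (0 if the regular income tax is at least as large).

49,783 kr

Regular income tax:
  129,000 kr × 10% = 12,900 kr
  441,000 kr × 18% = 79,380 kr
  25,900 kr × 27% = 6,993 kr
  → 99,273 kr

Supplementary minimum tax:
  Adjusted income: 595,900 kr + 173,600 kr + 189,300 kr = 958,800 kr
  Less exemption 82,000 kr → base 876,800 kr
  876,800 kr × 17% = 149,056 kr

Excess of supplementary minimum tax over regular income tax: 149,056 kr − 99,273 kr = 49,783 kr.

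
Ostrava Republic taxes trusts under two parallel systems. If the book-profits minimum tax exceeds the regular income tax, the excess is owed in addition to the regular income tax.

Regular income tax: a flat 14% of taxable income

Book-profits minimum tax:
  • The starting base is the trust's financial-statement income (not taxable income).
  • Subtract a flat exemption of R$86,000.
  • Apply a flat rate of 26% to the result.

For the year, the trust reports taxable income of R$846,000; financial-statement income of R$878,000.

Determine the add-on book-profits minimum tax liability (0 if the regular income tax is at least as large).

Book-profits minimum tax:
  Base (financial-statement income): R$878,000
  Less exemption R$86,000 → base R$792,000
  R$792,000 × 26% = R$205,920

Regular income tax:
  R$846,000 × 14% = R$118,440

Excess of book-profits minimum tax over regular income tax: R$205,920 − R$118,440 = R$87,480.

R$87,480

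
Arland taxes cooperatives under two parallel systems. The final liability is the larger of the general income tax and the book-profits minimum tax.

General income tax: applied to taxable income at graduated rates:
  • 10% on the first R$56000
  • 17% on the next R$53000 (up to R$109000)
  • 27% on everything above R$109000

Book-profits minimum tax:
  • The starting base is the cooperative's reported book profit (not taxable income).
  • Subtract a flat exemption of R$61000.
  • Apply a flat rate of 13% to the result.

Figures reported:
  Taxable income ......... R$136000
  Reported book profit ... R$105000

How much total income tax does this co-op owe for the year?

Book-profits minimum tax:
  Base (reported book profit): R$105000
  Less exemption R$61000 → base R$44000
  R$44000 × 13% = R$5720

General income tax:
  R$56000 × 10% = R$5600
  R$53000 × 17% = R$9010
  R$27000 × 27% = R$7290
  → R$21900

R$21900 > R$5720, so the general income tax governs.

R$21900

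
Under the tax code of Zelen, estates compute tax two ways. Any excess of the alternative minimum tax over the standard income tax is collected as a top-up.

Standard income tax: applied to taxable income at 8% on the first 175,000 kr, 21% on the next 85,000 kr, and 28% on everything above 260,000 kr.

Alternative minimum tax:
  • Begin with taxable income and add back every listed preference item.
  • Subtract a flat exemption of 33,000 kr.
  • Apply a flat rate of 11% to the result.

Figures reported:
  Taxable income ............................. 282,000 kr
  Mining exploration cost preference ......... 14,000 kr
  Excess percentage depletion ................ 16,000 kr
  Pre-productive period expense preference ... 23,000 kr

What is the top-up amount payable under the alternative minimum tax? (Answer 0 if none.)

0 kr

Standard income tax:
  175,000 kr × 8% = 14,000 kr
  85,000 kr × 21% = 17,850 kr
  22,000 kr × 28% = 6,160 kr
  → 38,010 kr

Alternative minimum tax:
  Adjusted income: 282,000 kr + 14,000 kr + 16,000 kr + 23,000 kr = 335,000 kr
  Less exemption 33,000 kr → base 302,000 kr
  302,000 kr × 11% = 33,220 kr

33,220 kr ≤ 38,010 kr, so no add-on is due.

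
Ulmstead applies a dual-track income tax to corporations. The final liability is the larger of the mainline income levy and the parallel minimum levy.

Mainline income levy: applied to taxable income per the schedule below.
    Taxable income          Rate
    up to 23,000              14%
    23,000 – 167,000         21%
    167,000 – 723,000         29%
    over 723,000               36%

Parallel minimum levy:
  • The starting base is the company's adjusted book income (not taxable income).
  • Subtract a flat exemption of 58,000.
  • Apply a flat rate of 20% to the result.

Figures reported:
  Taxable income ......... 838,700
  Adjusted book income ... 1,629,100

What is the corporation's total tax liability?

314,220

Parallel minimum levy:
  Base (adjusted book income): 1,629,100
  Less exemption 58,000 → base 1,571,100
  1,571,100 × 20% = 314,220

Mainline income levy:
  23,000 × 14% = 3,220
  144,000 × 21% = 30,240
  556,000 × 29% = 161,240
  115,700 × 36% = 41,652
  → 236,352

314,220 > 236,352, so the parallel minimum levy is the binding amount.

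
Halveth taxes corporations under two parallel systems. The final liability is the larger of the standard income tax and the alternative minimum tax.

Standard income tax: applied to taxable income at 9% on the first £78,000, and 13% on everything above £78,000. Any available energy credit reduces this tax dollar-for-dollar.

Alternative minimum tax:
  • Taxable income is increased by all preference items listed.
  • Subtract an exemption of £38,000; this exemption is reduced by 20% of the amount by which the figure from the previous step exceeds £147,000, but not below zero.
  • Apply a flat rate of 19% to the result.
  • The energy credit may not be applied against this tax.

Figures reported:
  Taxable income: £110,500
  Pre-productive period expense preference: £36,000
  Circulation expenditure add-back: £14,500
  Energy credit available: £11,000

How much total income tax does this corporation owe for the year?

Alternative minimum tax:
  Adjusted income: £110,500 + £36,000 + £14,500 = £161,000
  Exemption: £38,000 − 20% × (£161,000 − £147,000) = £38,000 − £2,800 = £35,200
  Base: £161,000 − £35,200 = £125,800
  £125,800 × 19% = £23,902

Standard income tax:
  £78,000 × 9% = £7,020
  £32,500 × 13% = £4,225
  → £11,245
  Less energy credit £11,000 → £245

£23,902 > £245, so the alternative minimum tax is the binding amount.

£23,902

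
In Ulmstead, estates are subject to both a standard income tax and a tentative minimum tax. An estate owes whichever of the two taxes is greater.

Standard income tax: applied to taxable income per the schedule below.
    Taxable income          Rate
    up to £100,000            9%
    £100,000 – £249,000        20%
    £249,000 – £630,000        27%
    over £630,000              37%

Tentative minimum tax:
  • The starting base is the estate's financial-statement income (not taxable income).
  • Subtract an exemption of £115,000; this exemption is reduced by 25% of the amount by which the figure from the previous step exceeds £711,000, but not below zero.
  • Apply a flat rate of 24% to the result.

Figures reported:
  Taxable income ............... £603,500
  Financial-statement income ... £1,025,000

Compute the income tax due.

£237,240

Standard income tax:
  £100,000 × 9% = £9,000
  £149,000 × 20% = £29,800
  £354,500 × 27% = £95,715
  → £134,515

Tentative minimum tax:
  Base (financial-statement income): £1,025,000
  Exemption: £115,000 − 25% × (£1,025,000 − £711,000) = £115,000 − £78,500 = £36,500
  Base: £1,025,000 − £36,500 = £988,500
  £988,500 × 24% = £237,240

£237,240 > £134,515, so the tentative minimum tax is the binding amount.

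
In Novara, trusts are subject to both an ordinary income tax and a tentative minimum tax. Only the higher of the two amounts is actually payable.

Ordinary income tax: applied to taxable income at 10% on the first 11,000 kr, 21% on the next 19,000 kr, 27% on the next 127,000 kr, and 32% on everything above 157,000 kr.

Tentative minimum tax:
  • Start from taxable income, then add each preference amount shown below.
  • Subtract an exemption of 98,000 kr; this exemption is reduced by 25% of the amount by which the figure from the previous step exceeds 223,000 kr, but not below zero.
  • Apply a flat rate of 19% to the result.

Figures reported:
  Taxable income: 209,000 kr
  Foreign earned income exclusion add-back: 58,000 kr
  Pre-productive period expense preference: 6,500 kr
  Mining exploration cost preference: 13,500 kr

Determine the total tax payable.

Tentative minimum tax:
  Adjusted income: 209,000 kr + 58,000 kr + 6,500 kr + 13,500 kr = 287,000 kr
  Exemption: 98,000 kr − 25% × (287,000 kr − 223,000 kr) = 98,000 kr − 16,000 kr = 82,000 kr
  Base: 287,000 kr − 82,000 kr = 205,000 kr
  205,000 kr × 19% = 38,950 kr

Ordinary income tax:
  11,000 kr × 10% = 1,100 kr
  19,000 kr × 21% = 3,990 kr
  127,000 kr × 27% = 34,290 kr
  52,000 kr × 32% = 16,640 kr
  → 56,020 kr

56,020 kr > 38,950 kr, so the ordinary income tax governs.

56,020 kr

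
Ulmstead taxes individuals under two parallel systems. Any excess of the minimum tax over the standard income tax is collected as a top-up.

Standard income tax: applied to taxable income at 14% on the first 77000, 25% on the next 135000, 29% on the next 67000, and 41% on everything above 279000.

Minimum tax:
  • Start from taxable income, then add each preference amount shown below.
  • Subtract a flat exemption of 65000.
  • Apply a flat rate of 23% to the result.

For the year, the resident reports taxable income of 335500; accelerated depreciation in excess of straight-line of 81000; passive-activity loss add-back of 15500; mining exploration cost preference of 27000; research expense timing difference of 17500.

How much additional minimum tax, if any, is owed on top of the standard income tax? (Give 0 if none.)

7520

Minimum tax:
  Adjusted income: 335500 + 81000 + 15500 + 27000 + 17500 = 476500
  Less exemption 65000 → base 411500
  411500 × 23% = 94645

Standard income tax:
  77000 × 14% = 10780
  135000 × 25% = 33750
  67000 × 29% = 19430
  56500 × 41% = 23165
  → 87125

Excess of minimum tax over standard income tax: 94645 − 87125 = 7520.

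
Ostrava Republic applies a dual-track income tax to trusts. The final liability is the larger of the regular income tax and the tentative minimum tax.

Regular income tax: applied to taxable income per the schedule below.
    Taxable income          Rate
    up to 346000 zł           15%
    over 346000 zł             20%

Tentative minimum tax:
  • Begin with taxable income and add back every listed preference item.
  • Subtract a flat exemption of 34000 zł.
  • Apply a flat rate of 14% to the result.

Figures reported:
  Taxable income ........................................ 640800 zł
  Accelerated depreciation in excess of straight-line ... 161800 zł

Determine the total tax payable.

Tentative minimum tax:
  Adjusted income: 640800 zł + 161800 zł = 802600 zł
  Less exemption 34000 zł → base 768600 zł
  768600 zł × 14% = 107604 zł

Regular income tax:
  346000 zł × 15% = 51900 zł
  294800 zł × 20% = 58960 zł
  → 110860 zł

110860 zł > 107604 zł, so the regular income tax governs.

110860 zł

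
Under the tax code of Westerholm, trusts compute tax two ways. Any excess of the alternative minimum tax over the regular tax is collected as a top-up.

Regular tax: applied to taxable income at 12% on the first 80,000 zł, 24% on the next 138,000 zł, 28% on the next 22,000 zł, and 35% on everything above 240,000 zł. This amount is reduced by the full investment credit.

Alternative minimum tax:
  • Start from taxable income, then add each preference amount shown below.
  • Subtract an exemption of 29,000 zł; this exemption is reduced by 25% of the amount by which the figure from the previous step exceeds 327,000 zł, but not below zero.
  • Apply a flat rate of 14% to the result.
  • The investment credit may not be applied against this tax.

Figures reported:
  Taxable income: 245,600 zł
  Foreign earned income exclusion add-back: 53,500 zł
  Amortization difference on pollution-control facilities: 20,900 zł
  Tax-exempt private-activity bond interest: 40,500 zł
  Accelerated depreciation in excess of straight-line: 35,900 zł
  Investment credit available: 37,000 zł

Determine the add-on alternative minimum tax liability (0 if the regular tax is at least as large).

Alternative minimum tax:
  Adjusted income: 245,600 zł + 53,500 zł + 20,900 zł + 40,500 zł + 35,900 zł = 396,400 zł
  Exemption: 29,000 zł − 25% × (396,400 zł − 327,000 zł) = 29,000 zł − 17,350 zł = 11,650 zł
  Base: 396,400 zł − 11,650 zł = 384,750 zł
  384,750 zł × 14% = 53,865 zł

Regular tax:
  80,000 zł × 12% = 9,600 zł
  138,000 zł × 24% = 33,120 zł
  22,000 zł × 28% = 6,160 zł
  5,600 zł × 35% = 1,960 zł
  → 50,840 zł
  Less investment credit 37,000 zł → 13,840 zł

Excess of alternative minimum tax over regular tax: 53,865 zł − 13,840 zł = 40,025 zł.

40,025 zł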